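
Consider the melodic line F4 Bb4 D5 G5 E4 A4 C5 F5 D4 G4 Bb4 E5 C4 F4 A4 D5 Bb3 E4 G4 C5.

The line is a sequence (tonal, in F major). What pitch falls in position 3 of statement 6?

F4

The unit is 4 notes. Position-3 pitches of the 5 shown cells: D5, C5, Bb4, A4, G4.
From G4, down a 2nd gives F4.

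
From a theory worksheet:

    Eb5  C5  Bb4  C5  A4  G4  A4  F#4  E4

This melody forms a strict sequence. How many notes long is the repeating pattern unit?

Try groups of 3 (3 cells in 9 notes):
Eb5 C5 Bb4 | C5 A4 G4 | A4 F#4 E4
Each cell is the previous one down a 3rd — so the unit is 3 notes.

3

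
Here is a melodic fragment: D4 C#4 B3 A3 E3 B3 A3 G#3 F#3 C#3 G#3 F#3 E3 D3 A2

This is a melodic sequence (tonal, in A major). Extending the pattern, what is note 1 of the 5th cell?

With 5-note cells, note 1 of each statement runs D4, B3, G#3.
Each moves down a 3rd. Continuing: E3 → C#3.

C#3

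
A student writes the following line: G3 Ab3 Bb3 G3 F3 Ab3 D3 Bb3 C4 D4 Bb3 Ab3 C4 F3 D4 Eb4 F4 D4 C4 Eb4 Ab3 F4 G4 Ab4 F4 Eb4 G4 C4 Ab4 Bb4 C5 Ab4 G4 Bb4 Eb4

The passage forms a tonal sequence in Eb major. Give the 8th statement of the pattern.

G5 Ab5 Bb5 G5 F5 Ab5 D5

Taking 7-note groups, the heads are G3, Bb3, D4, F4, Ab4: the pattern moves up a 3rd.
Extending up a 3rd: C5 → Eb5 → G5.
So cell 8 is G5 Ab5 Bb5 G5 F5 Ab5 D5.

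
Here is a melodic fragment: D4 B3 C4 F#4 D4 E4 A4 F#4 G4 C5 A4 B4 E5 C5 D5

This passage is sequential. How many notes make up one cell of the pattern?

3

15 notes total. Splitting into 5 groups of 3:
D4 B3 C4 | F#4 D4 E4 | A4 F#4 G4 | C5 A4 B4 | E5 C5 D5
Each cell is the previous one up a 3rd — so the unit is 3 notes.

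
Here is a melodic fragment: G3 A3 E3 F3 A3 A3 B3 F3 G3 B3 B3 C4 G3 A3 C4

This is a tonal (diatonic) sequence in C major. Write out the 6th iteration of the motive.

With a 5-note motive the entries are G3, A3, B3, each up a 2nd from the previous.
Carrying on: C4 → D4 → E4.
Statement 6 starts on E4 and keeps the same diatonic contour: E4 F4 C4 D4 F4.

E4 F4 C4 D4 F4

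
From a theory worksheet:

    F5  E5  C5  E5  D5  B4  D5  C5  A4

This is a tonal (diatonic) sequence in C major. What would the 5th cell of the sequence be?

Taking 3-note groups, the heads are F5, E5, D5: the pattern moves down a 2nd.
Extending down a 2nd: C5 → B4.
So cell 5 is B4 A4 F4.

B4 A4 F4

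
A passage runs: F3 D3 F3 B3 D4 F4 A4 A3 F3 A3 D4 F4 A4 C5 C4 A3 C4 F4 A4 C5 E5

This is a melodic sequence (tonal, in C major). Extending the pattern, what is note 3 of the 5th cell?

G4

Grouping in 7s, the 3rd note of each cell is F3, A3, C4.
Carrying that up a 3rd forward: E4 → G4.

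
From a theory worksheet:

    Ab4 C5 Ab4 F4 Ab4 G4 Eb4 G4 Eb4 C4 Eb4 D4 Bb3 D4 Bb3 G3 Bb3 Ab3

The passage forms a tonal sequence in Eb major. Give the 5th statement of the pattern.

Taking 6-note groups, the heads are Ab4, Eb4, Bb3: the pattern moves down a 4th.
Extending down a 4th: F3 → C3.
So cell 5 is C3 Eb3 C3 Ab2 C3 Bb2.

C3 Eb3 C3 Ab2 C3 Bb2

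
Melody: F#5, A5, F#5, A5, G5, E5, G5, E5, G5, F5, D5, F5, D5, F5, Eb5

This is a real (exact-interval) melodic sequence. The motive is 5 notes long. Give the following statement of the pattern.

With a 5-note motive the entries are F#5, E5, D5, each down a 2nd from the previous.
Statement 4 starts on C5 and keeps the same exact contour: C5 Eb5 C5 Eb5 Db5.

C5 Eb5 C5 Eb5 Db5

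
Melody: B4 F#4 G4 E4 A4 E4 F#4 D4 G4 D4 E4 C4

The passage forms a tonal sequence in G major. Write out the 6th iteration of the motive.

D4 A3 B3 G3

The 4-note cells begin on B4, A4, G4 — each down a 2nd from the last.
Extending down a 2nd: F#4 → E4 → D4.
Statement 6 starts on D4 and keeps the same diatonic contour: D4 A3 B3 G3.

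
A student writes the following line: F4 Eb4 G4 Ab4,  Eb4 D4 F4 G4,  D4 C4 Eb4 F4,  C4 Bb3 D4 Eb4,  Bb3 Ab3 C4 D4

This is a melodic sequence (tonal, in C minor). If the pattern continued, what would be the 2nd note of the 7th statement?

F3

Grouping in 4s, the 2nd note of each cell is Eb4, D4, C4, Bb3, Ab3.
Each moves down a 2nd. Continuing: G3 → F3.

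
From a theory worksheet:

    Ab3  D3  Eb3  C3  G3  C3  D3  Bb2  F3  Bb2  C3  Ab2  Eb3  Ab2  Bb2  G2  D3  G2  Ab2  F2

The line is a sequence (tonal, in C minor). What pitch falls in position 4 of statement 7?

The unit is 4 notes. Position-4 pitches of the 5 shown cells: C3, Bb2, Ab2, G2, F2.
Extending down a 2nd: Eb2 → D2.

D2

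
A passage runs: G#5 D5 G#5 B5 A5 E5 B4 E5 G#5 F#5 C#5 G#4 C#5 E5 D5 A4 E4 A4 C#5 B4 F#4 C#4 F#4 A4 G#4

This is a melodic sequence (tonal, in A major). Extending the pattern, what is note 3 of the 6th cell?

D4

The unit is 5 notes. Position-3 pitches of the 5 shown cells: G#5, E5, C#5, A4, F#4.
One more down a 3rd gives D4.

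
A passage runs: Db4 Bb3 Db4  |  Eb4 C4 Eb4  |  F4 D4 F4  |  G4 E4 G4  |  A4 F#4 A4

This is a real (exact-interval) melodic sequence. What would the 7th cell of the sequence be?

With a 3-note motive the entries are Db4, Eb4, F4, G4, A4, each up a 2nd from the previous.
Carrying on: B4 → C#5.
So cell 7 is C#5 A#4 C#5.

C#5 A#4 C#5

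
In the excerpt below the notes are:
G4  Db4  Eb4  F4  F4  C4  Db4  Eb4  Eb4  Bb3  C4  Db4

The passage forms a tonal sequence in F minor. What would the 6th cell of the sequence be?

Unit = 4 notes; the statements start on G4, F4, Eb4, moving down a 2nd each time.
Extending down a 2nd: Db4 → C4 → Bb3.
Statement 6 starts on Bb3 and keeps the same diatonic contour: Bb3 F3 G3 Ab3.

Bb3 F3 G3 Ab3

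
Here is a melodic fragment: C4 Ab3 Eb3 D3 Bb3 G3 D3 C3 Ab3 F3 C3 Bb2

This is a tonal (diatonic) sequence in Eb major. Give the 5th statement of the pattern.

F3 D3 Ab2 G2

Unit = 4 notes; the statements start on C4, Bb3, Ab3, moving down a 2nd each time.
Extending down a 2nd: G3 → F3.
So cell 5 is F3 D3 Ab2 G2.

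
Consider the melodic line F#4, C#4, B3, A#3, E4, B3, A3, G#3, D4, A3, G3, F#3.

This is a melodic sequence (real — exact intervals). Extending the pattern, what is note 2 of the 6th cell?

Grouping in 4s, the 2nd note of each cell is C#4, B3, A3.
Each moves down a 2nd. Continuing: G3 → F3 → Eb3.

Eb3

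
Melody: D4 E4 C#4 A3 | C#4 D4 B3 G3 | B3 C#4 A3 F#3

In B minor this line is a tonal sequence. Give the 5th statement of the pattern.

Unit = 4 notes; the statements start on D4, C#4, B3, moving down a 2nd each time.
Continuing the starts: A3 → G3.
From G3 the diatonic shape gives G3 A3 F#3 D3.

G3 A3 F#3 D3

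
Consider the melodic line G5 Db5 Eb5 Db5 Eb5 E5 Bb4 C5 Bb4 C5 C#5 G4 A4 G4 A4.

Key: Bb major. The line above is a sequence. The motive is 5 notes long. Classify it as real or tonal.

Each cell has the same semitone pattern (-6, 2, -2, 2) — intervals are preserved exactly.
And Db5 lies outside Bb major, so the sequence is real rather than tonal.

real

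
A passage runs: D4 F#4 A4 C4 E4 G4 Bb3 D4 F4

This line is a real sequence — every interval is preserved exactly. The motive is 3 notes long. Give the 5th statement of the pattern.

Unit = 3 notes; the statements start on D4, C4, Bb3, moving down a 2nd each time.
Extending down a 2nd: Ab3 → Gb3.
So cell 5 is Gb3 Bb3 Db4.

Gb3 Bb3 Db4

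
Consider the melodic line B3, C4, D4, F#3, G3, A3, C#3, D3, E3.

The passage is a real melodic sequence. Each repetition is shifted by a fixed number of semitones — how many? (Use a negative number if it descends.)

Unit = 3 notes; the statements start on B3, F#3, C#3, moving down a 4th each time.
Counting half-steps from B3 to F#3: -5.

-5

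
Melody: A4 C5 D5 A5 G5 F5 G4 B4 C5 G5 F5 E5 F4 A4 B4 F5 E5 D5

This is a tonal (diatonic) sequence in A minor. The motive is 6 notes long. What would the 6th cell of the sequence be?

With a 6-note motive the entries are A4, G4, F4, each down a 2nd from the previous.
Carrying on: E4 → D4 → C4.
Statement 6 starts on C4 and keeps the same diatonic contour: C4 E4 F4 C5 B4 A4.

C4 E4 F4 C5 B4 A4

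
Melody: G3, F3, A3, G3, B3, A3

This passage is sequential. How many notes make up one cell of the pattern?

2

Try groups of 2 (3 cells in 6 notes):
G3 F3 | A3 G3 | B3 A3
Every group is a transposition up a 2nd of the one before; no shorter unit works.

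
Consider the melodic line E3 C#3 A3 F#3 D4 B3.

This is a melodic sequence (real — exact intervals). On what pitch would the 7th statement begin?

Bb5

With a 2-note motive the entries are E3, A3, D4, each up a 4th from the previous.
Extending the heads up a 4th: G4 → C5 → F5 → Bb5.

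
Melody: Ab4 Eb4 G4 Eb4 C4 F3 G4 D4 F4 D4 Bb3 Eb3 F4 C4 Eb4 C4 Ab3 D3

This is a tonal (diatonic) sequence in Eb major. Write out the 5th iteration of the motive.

D4 Ab3 C4 Ab3 F3 Bb2

Taking 6-note groups, the heads are Ab4, G4, F4: the pattern moves down a 2nd.
Extending down a 2nd: Eb4 → D4.
So cell 5 is D4 Ab3 C4 Ab3 F3 Bb2.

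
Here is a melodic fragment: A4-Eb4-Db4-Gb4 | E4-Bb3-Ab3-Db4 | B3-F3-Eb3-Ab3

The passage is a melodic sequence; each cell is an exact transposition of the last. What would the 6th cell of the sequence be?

G#2 D2 C2 F2

Unit = 4 notes; the statements start on A4, E4, B3, moving down a 4th each time.
Extending down a 4th: F#3 → C#3 → G#2.
From G#2 the exact shape gives G#2 D2 C2 F2.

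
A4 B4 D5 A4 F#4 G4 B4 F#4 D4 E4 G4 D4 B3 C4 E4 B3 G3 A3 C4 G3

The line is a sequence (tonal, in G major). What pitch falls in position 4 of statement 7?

C3

With 4-note cells, note 4 of each statement runs A4, F#4, D4, B3, G3.
Each moves down a 3rd. Continuing: E3 → C3.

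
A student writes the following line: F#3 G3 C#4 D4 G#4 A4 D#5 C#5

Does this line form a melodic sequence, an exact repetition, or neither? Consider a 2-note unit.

neither

Note 2 of cell 4 is C#5; if this were a sequence it would be E5. No unit length gives a consistent transposition pattern.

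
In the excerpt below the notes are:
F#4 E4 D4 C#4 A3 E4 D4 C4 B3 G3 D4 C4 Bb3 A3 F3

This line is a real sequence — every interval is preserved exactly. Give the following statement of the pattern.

Unit = 5 notes; the statements start on F#4, E4, D4, moving down a 2nd each time.
Statement 4 starts on C4 and keeps the same exact contour: C4 Bb3 Ab3 G3 Eb3.

C4 Bb3 Ab3 G3 Eb3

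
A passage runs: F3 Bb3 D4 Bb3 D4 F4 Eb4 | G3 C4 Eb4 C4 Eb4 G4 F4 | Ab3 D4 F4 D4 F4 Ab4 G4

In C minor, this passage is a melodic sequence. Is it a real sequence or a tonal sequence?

tonal

Every note is diatonic to C minor.
Cell 1 has +4 semitones from note 2 to 3, but cell 2 has +3 — the interval quality changes while the contour stays the same, which is the hallmark of a tonal sequence.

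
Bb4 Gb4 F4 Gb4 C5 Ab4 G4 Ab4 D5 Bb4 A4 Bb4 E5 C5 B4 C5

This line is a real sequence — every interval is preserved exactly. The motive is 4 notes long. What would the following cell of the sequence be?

With a 4-note motive the entries are Bb4, C5, D5, E5, each up a 2nd from the previous.
Statement 5 starts on F#5 and keeps the same exact contour: F#5 D5 C#5 D5.

F#5 D5 C#5 D5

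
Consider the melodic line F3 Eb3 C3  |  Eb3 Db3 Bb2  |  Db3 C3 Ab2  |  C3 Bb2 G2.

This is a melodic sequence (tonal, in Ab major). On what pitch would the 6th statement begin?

Ab2

With a 3-note motive the entries are F3, Eb3, Db3, C3, each down a 2nd from the previous.
Continuing: Bb2 → Ab2. Statement 6 starts on Ab2.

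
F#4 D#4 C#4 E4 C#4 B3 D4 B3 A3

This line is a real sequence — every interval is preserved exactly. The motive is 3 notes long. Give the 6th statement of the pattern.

With a 3-note motive the entries are F#4, E4, D4, each down a 2nd from the previous.
Extending down a 2nd: C4 → Bb3 → Ab3.
From Ab3 the exact shape gives Ab3 F3 Eb3.

Ab3 F3 Eb3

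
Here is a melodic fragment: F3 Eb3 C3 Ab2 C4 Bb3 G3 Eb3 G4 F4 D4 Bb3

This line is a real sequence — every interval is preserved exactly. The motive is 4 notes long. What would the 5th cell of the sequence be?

The 4-note cells begin on F3, C4, G4 — each up a 5th from the last.
Carrying on: D5 → A5.
From A5 the exact shape gives A5 G5 E5 C5.

A5 G5 E5 C5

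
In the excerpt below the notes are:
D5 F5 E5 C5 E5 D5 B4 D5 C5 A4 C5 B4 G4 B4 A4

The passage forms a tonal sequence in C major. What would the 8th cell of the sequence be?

Unit = 3 notes; the statements start on D5, C5, B4, A4, G4, moving down a 2nd each time.
Carrying on: F4 → E4 → D4.
Statement 8 starts on D4 and keeps the same diatonic contour: D4 F4 E4.

D4 F4 E4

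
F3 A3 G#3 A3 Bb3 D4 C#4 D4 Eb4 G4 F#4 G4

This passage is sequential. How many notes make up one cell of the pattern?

12 notes total. Splitting into 3 groups of 4:
F3 A3 G#3 A3 | Bb3 D4 C#4 D4 | Eb4 G4 F#4 G4
Each cell is the previous one up a 4th — so the unit is 4 notes.

4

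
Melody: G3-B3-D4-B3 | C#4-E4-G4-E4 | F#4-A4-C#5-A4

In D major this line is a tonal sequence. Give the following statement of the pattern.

B4 D5 F#5 D5

The 4-note cells begin on G3, C#4, F#4 — each up a 4th from the last.
Statement 4 starts on B4 and keeps the same diatonic contour: B4 D5 F#5 D5.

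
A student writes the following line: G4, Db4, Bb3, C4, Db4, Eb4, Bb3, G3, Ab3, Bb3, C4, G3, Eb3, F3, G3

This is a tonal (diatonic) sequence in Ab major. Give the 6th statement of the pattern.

Db3 Ab2 F2 G2 Ab2

With a 5-note motive the entries are G4, Eb4, C4, each down a 3rd from the previous.
Extending down a 3rd: Ab3 → F3 → Db3.
So cell 6 is Db3 Ab2 F2 G2 Ab2.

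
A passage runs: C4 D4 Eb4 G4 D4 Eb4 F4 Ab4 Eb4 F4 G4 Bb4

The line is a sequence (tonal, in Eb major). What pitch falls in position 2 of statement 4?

The unit is 4 notes. Position-2 pitches of the 3 shown cells: D4, Eb4, F4.
One more up a 2nd gives G4.

G4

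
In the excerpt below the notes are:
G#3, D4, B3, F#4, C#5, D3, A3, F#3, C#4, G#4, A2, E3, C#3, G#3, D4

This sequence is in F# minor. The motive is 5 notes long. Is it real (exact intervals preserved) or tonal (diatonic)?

Every note is diatonic to F# minor.
Cell 1 has +6 semitones from note 1 to 2, but cell 2 has +7 — the interval quality changes while the contour stays the same, which is the hallmark of a tonal sequence.

tonal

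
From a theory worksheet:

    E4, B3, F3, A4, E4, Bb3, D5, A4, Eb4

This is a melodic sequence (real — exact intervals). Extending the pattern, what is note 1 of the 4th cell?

With 3-note cells, note 1 of each statement runs E4, A4, D5.
From D5, up a 4th gives G5.

G5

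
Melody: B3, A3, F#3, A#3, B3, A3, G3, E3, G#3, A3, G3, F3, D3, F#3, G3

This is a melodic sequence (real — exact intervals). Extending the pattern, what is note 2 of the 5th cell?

Db3

The unit is 5 notes. Position-2 pitches of the 3 shown cells: A3, G3, F3.
Each moves down a 2nd. Continuing: Eb3 → Db3.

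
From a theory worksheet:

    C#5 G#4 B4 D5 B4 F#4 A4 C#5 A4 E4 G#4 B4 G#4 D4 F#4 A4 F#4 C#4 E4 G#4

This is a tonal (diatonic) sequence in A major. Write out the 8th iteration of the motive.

C#4 G#3 B3 D4

With a 4-note motive the entries are C#5, B4, A4, G#4, F#4, each down a 2nd from the previous.
Carrying on: E4 → D4 → C#4.
So cell 8 is C#4 G#3 B3 D4.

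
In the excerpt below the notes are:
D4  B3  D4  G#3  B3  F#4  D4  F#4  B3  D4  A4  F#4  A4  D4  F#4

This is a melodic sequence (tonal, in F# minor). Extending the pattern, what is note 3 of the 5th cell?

The unit is 5 notes. Position-3 pitches of the 3 shown cells: D4, F#4, A4.
Each moves up a 3rd. Continuing: C#5 → E5.

E5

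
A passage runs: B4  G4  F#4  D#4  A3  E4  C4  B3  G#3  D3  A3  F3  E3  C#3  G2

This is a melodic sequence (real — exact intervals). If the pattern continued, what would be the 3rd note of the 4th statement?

With 5-note cells, note 3 of each statement runs F#4, B3, E3.
From E3, down a 5th gives A2.

A2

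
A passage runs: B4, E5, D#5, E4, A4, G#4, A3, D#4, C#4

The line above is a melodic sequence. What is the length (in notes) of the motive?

There are 9 notes; a 3-note unit gives 3 cells:
B4 E5 D#5 | E4 A4 G#4 | A3 D#4 C#4
Every group is a transposition down a 5th of the one before; no shorter unit works.

3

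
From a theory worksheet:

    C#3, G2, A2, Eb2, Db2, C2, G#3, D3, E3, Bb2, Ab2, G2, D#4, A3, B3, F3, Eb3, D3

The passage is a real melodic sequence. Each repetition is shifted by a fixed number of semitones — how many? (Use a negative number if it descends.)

Unit = 6 notes; the statements start on C#3, G#3, D#4, moving up a 5th each time.
Counting half-steps from C#3 to G#3: 7.

7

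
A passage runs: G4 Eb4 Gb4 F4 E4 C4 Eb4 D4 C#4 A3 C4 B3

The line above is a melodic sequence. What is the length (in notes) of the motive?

Try groups of 4 (3 cells in 12 notes):
G4 Eb4 Gb4 F4 | E4 C4 Eb4 D4 | C#4 A3 C4 B3
Each cell is the previous one down a 3rd — so the unit is 4 notes.

4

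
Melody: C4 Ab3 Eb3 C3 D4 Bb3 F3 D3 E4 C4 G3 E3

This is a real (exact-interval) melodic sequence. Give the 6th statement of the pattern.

Unit = 4 notes; the statements start on C4, D4, E4, moving up a 2nd each time.
Continuing the starts: F#4 → G#4 → A#4.
From A#4 the exact shape gives A#4 F#4 C#4 A#3.

A#4 F#4 C#4 A#3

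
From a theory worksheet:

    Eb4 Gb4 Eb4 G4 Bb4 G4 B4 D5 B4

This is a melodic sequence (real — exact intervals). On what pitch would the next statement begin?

With a 3-note motive the entries are Eb4, G4, B4, each up a 3rd from the previous.
The next head, up a 3rd from B4, is D#5.

D#5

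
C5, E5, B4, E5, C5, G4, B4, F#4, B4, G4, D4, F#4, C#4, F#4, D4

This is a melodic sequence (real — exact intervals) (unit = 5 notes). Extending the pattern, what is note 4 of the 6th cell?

Grouping in 5s, the 4th note of each cell is E5, B4, F#4.
Carrying that down a 4th forward: C#4 → G#3 → D#3.

D#3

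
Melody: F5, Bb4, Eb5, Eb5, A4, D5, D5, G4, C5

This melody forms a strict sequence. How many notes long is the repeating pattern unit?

3

Try groups of 3 (3 cells in 9 notes):
F5 Bb4 Eb5 | Eb5 A4 D5 | D5 G4 C5
Each cell is the previous one down a 2nd — so the unit is 3 notes.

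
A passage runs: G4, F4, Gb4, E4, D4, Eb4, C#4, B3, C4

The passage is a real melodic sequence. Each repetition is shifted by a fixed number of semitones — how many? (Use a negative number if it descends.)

Taking 3-note groups, the heads are G4, E4, C#4: the pattern moves down a 3rd.
G4→E4 is 64 − 67 = -3 semitones.

-3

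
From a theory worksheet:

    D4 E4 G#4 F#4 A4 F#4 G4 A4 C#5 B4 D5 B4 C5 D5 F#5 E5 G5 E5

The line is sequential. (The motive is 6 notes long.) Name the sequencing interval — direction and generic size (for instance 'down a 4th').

Unit = 6 notes; the statements start on D4, G4, C5, moving up a 4th each time.
From D4 to G4: up a 4th.

up a 4th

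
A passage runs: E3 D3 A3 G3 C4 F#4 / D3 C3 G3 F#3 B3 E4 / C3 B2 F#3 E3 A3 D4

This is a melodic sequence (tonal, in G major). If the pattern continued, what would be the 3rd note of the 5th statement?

D3

With 6-note cells, note 3 of each statement runs A3, G3, F#3.
Extending down a 2nd: E3 → D3.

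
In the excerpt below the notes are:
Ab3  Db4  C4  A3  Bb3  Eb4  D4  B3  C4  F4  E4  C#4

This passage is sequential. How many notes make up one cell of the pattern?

4

12 notes total. Splitting into 3 groups of 4:
Ab3 Db4 C4 A3 | Bb3 Eb4 D4 B3 | C4 F4 E4 C#4
That's a consistent up a 2nd shift per cell, and no other grouping gives one.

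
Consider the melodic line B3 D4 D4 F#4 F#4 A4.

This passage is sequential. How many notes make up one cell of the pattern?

There are 6 notes; a 2-note unit gives 3 cells:
B3 D4 | D4 F#4 | F#4 A4
That's a consistent up a 3rd shift per cell, and no other grouping gives one.

2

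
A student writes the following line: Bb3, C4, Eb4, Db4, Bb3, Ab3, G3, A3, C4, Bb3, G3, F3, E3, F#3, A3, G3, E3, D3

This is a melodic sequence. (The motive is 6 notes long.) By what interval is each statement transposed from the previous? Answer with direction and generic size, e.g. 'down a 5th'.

The 6-note cells begin on Bb3, G3, E3 — each down a 3rd from the last.
Bb3 to G3 is down a 3rd.

down a 3rd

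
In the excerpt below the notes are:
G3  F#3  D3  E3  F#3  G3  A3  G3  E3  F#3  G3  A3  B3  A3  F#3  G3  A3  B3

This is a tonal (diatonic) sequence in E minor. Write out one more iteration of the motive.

Unit = 6 notes; the statements start on G3, A3, B3, moving up a 2nd each time.
Statement 4 starts on C4 and keeps the same diatonic contour: C4 B3 G3 A3 B3 C4.

C4 B3 G3 A3 B3 C4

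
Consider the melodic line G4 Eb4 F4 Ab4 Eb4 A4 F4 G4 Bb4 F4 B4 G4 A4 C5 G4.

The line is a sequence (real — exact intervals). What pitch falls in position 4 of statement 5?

Grouping in 5s, the 4th note of each cell is Ab4, Bb4, C5.
Carrying that up a 2nd forward: D5 → E5.

E5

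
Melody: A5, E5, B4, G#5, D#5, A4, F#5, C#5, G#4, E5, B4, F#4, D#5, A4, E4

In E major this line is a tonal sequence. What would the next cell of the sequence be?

Taking 3-note groups, the heads are A5, G#5, F#5, E5, D#5: the pattern moves down a 2nd.
From C#5 the diatonic shape gives C#5 G#4 D#4.

C#5 G#4 D#4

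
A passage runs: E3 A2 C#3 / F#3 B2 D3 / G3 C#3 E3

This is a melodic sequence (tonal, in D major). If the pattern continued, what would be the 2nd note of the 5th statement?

The unit is 3 notes. Position-2 pitches of the 3 shown cells: A2, B2, C#3.
Carrying that up a 2nd forward: D3 → E3.

E3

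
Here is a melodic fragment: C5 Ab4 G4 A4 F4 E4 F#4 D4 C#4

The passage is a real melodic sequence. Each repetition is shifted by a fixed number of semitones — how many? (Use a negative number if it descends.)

With a 3-note motive the entries are C5, A4, F#4, each down a 3rd from the previous.
C5 to A4 spans -3 semitones.

-3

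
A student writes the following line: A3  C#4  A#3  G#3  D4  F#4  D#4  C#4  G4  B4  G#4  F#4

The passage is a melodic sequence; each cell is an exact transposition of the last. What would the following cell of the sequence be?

C5 E5 C#5 B4

The 4-note cells begin on A3, D4, G4 — each up a 4th from the last.
Statement 4 starts on C5 and keeps the same exact contour: C5 E5 C#5 B4.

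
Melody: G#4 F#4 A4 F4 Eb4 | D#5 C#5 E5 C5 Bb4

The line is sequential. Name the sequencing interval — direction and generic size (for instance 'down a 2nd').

Taking 5-note groups, the heads are G#4, D#5: the pattern moves up a 5th.
G#4 to D#5 is up a 5th.

up a 5th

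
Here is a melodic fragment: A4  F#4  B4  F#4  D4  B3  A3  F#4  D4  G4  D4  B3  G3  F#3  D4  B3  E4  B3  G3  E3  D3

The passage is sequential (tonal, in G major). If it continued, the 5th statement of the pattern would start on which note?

G3

The 7-note cells begin on A4, F#4, D4 — each down a 3rd from the last.
Extending the heads down a 3rd: B3 → G3.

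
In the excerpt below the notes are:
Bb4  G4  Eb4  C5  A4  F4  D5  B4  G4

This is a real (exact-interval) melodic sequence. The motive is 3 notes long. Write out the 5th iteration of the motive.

F#5 D#5 B4

Unit = 3 notes; the statements start on Bb4, C5, D5, moving up a 2nd each time.
Extending up a 2nd: E5 → F#5.
So cell 5 is F#5 D#5 B4.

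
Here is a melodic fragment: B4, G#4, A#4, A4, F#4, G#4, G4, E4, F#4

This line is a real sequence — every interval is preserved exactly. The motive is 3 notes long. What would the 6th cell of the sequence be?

With a 3-note motive the entries are B4, A4, G4, each down a 2nd from the previous.
Continuing the starts: F4 → Eb4 → Db4.
So cell 6 is Db4 Bb3 C4.

Db4 Bb3 C4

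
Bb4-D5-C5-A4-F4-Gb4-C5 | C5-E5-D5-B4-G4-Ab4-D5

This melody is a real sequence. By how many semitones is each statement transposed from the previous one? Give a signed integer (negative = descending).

The 7-note cells begin on Bb4, C5 — each up a 2nd from the last.
Bb4→C5 is 72 − 70 = 2 semitones.

2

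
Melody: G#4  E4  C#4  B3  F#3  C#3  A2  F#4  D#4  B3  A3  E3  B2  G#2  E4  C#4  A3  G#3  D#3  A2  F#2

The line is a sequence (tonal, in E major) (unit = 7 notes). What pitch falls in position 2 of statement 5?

A3

With 7-note cells, note 2 of each statement runs E4, D#4, C#4.
Carrying that down a 2nd forward: B3 → A3.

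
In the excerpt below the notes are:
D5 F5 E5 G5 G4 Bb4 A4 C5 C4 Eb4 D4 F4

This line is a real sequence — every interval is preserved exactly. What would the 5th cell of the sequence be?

The 4-note cells begin on D5, G4, C4 — each down a 5th from the last.
Carrying on: F3 → Bb2.
From Bb2 the exact shape gives Bb2 Db3 C3 Eb3.

Bb2 Db3 C3 Eb3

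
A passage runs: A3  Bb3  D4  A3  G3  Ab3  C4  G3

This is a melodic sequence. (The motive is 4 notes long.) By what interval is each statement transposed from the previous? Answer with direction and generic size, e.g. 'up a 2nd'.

Unit = 4 notes; the statements start on A3, G3, moving down a 2nd each time.
From A3 to G3: down a 2nd.

down a 2nd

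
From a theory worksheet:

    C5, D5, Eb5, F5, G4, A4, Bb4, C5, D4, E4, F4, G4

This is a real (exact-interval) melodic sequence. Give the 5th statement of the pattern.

Taking 4-note groups, the heads are C5, G4, D4: the pattern moves down a 4th.
Extending down a 4th: A3 → E3.
So cell 5 is E3 F#3 G3 A3.

E3 F#3 G3 A3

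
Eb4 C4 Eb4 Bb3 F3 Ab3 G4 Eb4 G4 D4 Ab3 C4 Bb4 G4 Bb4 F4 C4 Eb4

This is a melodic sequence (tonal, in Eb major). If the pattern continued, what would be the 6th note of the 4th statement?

The unit is 6 notes. Position-6 pitches of the 3 shown cells: Ab3, C4, Eb4.
From Eb4, up a 3rd gives G4.

G4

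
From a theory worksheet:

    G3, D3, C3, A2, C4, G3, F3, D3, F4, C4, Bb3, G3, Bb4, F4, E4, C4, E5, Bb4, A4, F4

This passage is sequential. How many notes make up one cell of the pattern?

4

Try groups of 4 (5 cells in 20 notes):
G3 D3 C3 A2 | C4 G3 F3 D3 | F4 C4 Bb3 G3 | Bb4 F4 E4 C4 | E5 Bb4 A4 F4
Every group is a transposition up a 4th of the one before; no shorter unit works.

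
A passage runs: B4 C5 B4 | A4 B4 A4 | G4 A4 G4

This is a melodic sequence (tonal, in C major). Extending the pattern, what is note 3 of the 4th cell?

The unit is 3 notes. Position-3 pitches of the 3 shown cells: B4, A4, G4.
Each moves down a 2nd; the next is F4.

F4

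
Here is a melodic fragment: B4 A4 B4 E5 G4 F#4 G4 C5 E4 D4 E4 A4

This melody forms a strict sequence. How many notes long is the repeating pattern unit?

4

Try groups of 4 (3 cells in 12 notes):
B4 A4 B4 E5 | G4 F#4 G4 C5 | E4 D4 E4 A4
Every group is a transposition down a 3rd of the one before; no shorter unit works.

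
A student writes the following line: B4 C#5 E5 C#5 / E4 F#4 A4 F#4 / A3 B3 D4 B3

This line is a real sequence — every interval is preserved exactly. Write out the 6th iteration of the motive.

C2 D2 F2 D2

With a 4-note motive the entries are B4, E4, A3, each down a 5th from the previous.
Continuing the starts: D3 → G2 → C2.
Statement 6 starts on C2 and keeps the same exact contour: C2 D2 F2 D2.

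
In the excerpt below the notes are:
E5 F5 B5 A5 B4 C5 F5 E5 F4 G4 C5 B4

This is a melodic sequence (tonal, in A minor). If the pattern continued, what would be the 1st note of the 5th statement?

G3

The unit is 4 notes. Position-1 pitches of the 3 shown cells: E5, B4, F4.
Carrying that down a 4th forward: C4 → G3.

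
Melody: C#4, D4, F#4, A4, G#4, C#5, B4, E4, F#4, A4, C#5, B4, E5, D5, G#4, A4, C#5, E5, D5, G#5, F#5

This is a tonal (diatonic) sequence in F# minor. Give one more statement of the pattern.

B4 C#5 E5 G#5 F#5 B5 A5

The 7-note cells begin on C#4, E4, G#4 — each up a 3rd from the last.
So cell 4 is B4 C#5 E5 G#5 F#5 B5 A5.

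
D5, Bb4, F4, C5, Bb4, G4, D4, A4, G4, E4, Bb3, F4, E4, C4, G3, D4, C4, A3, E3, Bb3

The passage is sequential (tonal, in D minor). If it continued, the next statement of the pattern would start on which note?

The 4-note cells begin on D5, Bb4, G4, E4, C4 — each down a 3rd from the last.
The next head, down a 3rd from C4, is A3.

A3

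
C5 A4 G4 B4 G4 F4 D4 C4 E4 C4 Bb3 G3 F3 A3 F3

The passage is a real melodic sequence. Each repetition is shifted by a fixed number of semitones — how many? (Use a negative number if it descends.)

Taking 5-note groups, the heads are C5, F4, Bb3: the pattern moves down a 5th.
C5 to F4 spans -7 semitones.

-7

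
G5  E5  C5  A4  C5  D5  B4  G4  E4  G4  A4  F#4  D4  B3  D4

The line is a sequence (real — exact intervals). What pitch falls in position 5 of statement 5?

With 5-note cells, note 5 of each statement runs C5, G4, D4.
Extending down a 4th: A3 → E3.

E3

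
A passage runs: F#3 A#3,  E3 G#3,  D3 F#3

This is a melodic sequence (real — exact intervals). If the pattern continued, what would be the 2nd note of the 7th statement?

Bb2

With 2-note cells, note 2 of each statement runs A#3, G#3, F#3.
Carrying that down a 2nd forward: E3 → D3 → C3 → Bb2.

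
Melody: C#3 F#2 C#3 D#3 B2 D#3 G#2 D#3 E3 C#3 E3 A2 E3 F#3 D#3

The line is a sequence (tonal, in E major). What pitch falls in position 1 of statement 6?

A3

Grouping in 5s, the 1st note of each cell is C#3, D#3, E3.
Each moves up a 2nd. Continuing: F#3 → G#3 → A3.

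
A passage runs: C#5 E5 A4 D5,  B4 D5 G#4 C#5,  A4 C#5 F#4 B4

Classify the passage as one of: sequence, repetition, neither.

sequence

Each 4-note cell is the previous one transposed down a 2nd.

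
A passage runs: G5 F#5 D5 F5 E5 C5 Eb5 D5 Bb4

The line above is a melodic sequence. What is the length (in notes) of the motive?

3

There are 9 notes; a 3-note unit gives 3 cells:
G5 F#5 D5 | F5 E5 C5 | Eb5 D5 Bb4
That's a consistent down a 2nd shift per cell, and no other grouping gives one.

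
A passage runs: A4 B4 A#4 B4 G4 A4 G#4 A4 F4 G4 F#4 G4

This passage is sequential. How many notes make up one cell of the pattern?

There are 12 notes; a 4-note unit gives 3 cells:
A4 B4 A#4 B4 | G4 A4 G#4 A4 | F4 G4 F#4 G4
That's a consistent down a 2nd shift per cell, and no other grouping gives one.

4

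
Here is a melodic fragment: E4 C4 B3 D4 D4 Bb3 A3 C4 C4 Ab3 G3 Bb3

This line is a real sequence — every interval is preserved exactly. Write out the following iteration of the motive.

Bb3 Gb3 F3 Ab3

Unit = 4 notes; the statements start on E4, D4, C4, moving down a 2nd each time.
So cell 4 is Bb3 Gb3 F3 Ab3.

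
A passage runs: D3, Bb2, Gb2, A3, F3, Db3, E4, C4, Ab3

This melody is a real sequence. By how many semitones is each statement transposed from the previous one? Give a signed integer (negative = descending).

The 3-note cells begin on D3, A3, E4 — each up a 5th from the last.
D3 to A3 spans +7 semitones.

7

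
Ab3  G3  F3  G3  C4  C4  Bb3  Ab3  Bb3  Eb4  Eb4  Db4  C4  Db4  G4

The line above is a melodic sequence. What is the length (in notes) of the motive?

There are 15 notes; a 5-note unit gives 3 cells:
Ab3 G3 F3 G3 C4 | C4 Bb3 Ab3 Bb3 Eb4 | Eb4 Db4 C4 Db4 G4
That's a consistent up a 3rd shift per cell, and no other grouping gives one.

5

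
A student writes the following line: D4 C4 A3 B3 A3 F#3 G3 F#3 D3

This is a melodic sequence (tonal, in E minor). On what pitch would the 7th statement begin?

F#2

Taking 3-note groups, the heads are D4, B3, G3: the pattern moves down a 3rd.
Continuing: E3 → C3 → A2 → F#2. Statement 7 starts on F#2.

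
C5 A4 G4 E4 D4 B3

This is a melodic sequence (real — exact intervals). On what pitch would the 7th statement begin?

Unit = 2 notes; the statements start on C5, G4, D4, moving down a 4th each time.
Continuing: A3 → E3 → B2 → F#2. Statement 7 starts on F#2.

F#2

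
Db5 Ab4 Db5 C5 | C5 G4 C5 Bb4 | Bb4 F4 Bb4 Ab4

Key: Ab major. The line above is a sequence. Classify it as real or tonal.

Every note is diatonic to Ab major.
Cell 1 has -1 semitones from note 3 to 4, but cell 2 has -2 — the interval quality changes while the contour stays the same, which is the hallmark of a tonal sequence.

tonal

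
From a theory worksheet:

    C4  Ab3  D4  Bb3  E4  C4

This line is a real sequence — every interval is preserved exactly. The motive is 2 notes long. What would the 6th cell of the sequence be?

A#4 F#4

With a 2-note motive the entries are C4, D4, E4, each up a 2nd from the previous.
Carrying on: F#4 → G#4 → A#4.
Statement 6 starts on A#4 and keeps the same exact contour: A#4 F#4.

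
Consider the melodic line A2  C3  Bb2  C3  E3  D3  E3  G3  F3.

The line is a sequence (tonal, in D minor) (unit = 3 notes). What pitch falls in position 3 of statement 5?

C4

With 3-note cells, note 3 of each statement runs Bb2, D3, F3.
Extending up a 3rd: A3 → C4.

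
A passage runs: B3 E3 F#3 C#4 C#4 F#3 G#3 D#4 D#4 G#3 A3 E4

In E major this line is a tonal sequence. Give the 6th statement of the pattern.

G#4 C#4 D#4 A4

With a 4-note motive the entries are B3, C#4, D#4, each up a 2nd from the previous.
Extending up a 2nd: E4 → F#4 → G#4.
Statement 6 starts on G#4 and keeps the same diatonic contour: G#4 C#4 D#4 A4.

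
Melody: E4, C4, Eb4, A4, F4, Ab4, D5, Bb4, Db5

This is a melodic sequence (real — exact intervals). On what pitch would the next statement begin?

G5

Taking 3-note groups, the heads are E4, A4, D5: the pattern moves up a 4th.
One more step up a 4th gives G5.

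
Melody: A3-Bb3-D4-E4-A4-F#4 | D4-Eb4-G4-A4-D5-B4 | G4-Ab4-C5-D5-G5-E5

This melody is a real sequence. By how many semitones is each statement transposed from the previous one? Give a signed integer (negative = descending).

With a 6-note motive the entries are A3, D4, G4, each up a 4th from the previous.
A3→D4 is 62 − 57 = 5 semitones.

5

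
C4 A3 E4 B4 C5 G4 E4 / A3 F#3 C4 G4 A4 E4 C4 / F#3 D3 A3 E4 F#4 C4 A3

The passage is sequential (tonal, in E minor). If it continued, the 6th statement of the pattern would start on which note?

Unit = 7 notes; the statements start on C4, A3, F#3, moving down a 3rd each time.
Continuing: D3 → B2 → G2. Statement 6 starts on G2.

G2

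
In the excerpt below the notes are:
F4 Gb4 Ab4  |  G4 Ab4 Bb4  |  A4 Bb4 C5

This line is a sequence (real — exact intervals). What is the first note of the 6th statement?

Unit = 3 notes; the statements start on F4, G4, A4, moving up a 2nd each time.
Extending the heads up a 2nd: B4 → C#5 → D#5.

D#5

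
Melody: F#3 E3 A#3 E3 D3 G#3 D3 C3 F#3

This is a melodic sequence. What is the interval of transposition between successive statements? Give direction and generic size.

down a 2nd

Unit = 3 notes; the statements start on F#3, E3, D3, moving down a 2nd each time.
From F#3 to E3: down a 2nd.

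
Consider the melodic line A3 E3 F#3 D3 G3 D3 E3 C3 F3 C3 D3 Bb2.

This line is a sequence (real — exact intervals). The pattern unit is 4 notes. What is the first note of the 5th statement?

Db3

With a 4-note motive the entries are A3, G3, F3, each down a 2nd from the previous.
Continuing: Eb3 → Db3. Statement 5 starts on Db3.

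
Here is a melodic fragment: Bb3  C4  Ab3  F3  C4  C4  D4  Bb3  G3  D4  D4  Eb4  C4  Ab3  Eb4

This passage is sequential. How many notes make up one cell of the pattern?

Try groups of 5 (3 cells in 15 notes):
Bb3 C4 Ab3 F3 C4 | C4 D4 Bb3 G3 D4 | D4 Eb4 C4 Ab3 Eb4
That's a consistent up a 2nd shift per cell, and no other grouping gives one.

5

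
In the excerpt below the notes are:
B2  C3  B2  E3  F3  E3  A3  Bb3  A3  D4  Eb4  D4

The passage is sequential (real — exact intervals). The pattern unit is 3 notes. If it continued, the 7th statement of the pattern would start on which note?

Unit = 3 notes; the statements start on B2, E3, A3, D4, moving up a 4th each time.
Continuing: G4 → C5 → F5. Statement 7 starts on F5.

F5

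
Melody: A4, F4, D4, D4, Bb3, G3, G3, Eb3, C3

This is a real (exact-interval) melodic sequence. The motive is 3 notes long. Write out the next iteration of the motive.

Unit = 3 notes; the statements start on A4, D4, G3, moving down a 5th each time.
Statement 4 starts on C3 and keeps the same exact contour: C3 Ab2 F2.

C3 Ab2 F2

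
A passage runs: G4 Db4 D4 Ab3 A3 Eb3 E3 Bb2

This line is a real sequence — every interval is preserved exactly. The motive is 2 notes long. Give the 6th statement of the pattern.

F#2 C2

With a 2-note motive the entries are G4, D4, A3, E3, each down a 4th from the previous.
Continuing the starts: B2 → F#2.
From F#2 the exact shape gives F#2 C2.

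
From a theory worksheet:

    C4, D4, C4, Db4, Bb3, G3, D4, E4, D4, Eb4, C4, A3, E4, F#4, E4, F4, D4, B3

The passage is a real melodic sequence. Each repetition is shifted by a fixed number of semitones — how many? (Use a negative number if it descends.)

2

Unit = 6 notes; the statements start on C4, D4, E4, moving up a 2nd each time.
Counting half-steps from C4 to D4: 2.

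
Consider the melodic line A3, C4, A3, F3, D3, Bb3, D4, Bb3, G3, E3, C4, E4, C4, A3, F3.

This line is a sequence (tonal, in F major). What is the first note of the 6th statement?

F4

The 5-note cells begin on A3, Bb3, C4 — each up a 2nd from the last.
Continuing: D4 → E4 → F4. Statement 6 starts on F4.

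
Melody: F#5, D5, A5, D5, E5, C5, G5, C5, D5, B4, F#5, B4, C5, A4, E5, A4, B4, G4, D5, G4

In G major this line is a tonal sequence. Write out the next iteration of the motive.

The 4-note cells begin on F#5, E5, D5, C5, B4 — each down a 2nd from the last.
Statement 6 starts on A4 and keeps the same diatonic contour: A4 F#4 C5 F#4.

A4 F#4 C5 F#4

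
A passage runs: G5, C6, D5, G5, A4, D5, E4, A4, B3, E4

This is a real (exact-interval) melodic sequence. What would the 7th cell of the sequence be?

Taking 2-note groups, the heads are G5, D5, A4, E4, B3: the pattern moves down a 4th.
Carrying on: F#3 → C#3.
So cell 7 is C#3 F#3.

C#3 F#3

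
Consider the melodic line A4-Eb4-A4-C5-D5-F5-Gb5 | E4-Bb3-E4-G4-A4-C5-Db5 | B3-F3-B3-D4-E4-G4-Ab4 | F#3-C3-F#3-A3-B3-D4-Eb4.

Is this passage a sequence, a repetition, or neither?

Each 7-note cell is the previous one transposed down a 4th.

sequence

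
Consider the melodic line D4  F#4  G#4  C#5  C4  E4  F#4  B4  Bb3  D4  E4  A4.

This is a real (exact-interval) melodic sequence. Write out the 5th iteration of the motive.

Unit = 4 notes; the statements start on D4, C4, Bb3, moving down a 2nd each time.
Continuing the starts: Ab3 → Gb3.
Statement 5 starts on Gb3 and keeps the same exact contour: Gb3 Bb3 C4 F4.

Gb3 Bb3 C4 F4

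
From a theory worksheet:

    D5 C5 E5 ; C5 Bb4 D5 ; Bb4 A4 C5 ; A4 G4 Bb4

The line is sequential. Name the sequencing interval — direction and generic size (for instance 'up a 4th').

Unit = 3 notes; the statements start on D5, C5, Bb4, A4, moving down a 2nd each time.
D5 to C5 is down a 2nd.

down a 2nd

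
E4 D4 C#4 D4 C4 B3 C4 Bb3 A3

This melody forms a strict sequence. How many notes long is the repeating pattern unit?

3

There are 9 notes; a 3-note unit gives 3 cells:
E4 D4 C#4 | D4 C4 B3 | C4 Bb3 A3
That's a consistent down a 2nd shift per cell, and no other grouping gives one.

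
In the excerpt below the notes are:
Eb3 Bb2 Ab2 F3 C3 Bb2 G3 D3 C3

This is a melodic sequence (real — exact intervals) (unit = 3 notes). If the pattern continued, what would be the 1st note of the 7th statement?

D#4

The unit is 3 notes. Position-1 pitches of the 3 shown cells: Eb3, F3, G3.
Each moves up a 2nd. Continuing: A3 → B3 → C#4 → D#4.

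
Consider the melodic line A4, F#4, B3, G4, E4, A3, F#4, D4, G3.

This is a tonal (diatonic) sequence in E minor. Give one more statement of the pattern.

Taking 3-note groups, the heads are A4, G4, F#4: the pattern moves down a 2nd.
Statement 4 starts on E4 and keeps the same diatonic contour: E4 C4 F#3.

E4 C4 F#3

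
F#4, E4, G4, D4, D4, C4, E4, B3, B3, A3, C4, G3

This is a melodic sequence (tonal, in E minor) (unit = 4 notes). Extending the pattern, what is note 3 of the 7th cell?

The unit is 4 notes. Position-3 pitches of the 3 shown cells: G4, E4, C4.
Carrying that down a 3rd forward: A3 → F#3 → D3 → B2.

B2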